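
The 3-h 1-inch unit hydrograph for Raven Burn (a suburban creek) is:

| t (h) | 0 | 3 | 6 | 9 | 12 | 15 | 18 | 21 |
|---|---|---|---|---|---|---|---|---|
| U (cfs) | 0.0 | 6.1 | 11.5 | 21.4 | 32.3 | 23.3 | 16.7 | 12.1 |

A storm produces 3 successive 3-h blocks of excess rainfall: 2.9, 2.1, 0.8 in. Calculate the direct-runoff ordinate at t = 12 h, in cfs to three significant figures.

By discrete convolution, Q_j = Σ (P_i / 1 in) · U_{j−i}.
At t = 12 h (j=4): Q = (2.9/1)·32.3 + (2.1/1)·21.4 + (0.8/1)·11.5 = 148 cfs.

Q ≈ 148 cfs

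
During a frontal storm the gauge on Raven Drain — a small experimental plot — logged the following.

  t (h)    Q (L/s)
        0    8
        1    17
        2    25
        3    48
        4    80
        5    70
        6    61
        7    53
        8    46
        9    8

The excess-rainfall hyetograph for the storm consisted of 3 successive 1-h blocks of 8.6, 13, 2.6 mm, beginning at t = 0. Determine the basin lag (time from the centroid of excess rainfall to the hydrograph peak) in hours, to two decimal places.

t_L ≈ 2.75 h

Centroid of excess rainfall: t_c = Σ P_i·t̄_i / ΣP_i = 1.2521 h (block centres at 0.5, 1.5, 2.5 h).
Hydrograph peak occurs at t = 4 h, so basin lag t_L = 4 − 1.2521 = 2.75 h.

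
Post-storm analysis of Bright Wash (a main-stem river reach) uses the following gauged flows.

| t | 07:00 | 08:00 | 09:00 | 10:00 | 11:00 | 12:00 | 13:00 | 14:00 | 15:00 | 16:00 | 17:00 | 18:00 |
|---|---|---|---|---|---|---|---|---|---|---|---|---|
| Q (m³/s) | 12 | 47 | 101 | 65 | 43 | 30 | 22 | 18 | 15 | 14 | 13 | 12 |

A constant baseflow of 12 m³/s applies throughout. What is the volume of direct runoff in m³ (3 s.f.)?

Direct-runoff ordinates (Q − Q_b): 0.0, 35.0, 89.0, 53.0, 31.0, 18.0, 10.0, 6.0, 3.0, 2.0, 1.0, 0.0 m³/s.
ΣQ_DR = 248.0 m³/s.
With Δt = 1 h = 3600 s, V = ΣQ_DR · Δt = 248.0 × 3600 = 8.93 × 10^5 m³.

V ≈ 8.93 × 10^5 m³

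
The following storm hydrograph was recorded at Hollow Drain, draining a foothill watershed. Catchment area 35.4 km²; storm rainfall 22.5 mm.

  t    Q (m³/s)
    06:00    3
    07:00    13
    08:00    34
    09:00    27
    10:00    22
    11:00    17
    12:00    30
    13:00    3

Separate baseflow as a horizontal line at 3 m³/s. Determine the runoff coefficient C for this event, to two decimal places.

ΣQ_DR = 125.0 m³/s; V = ΣQ_DR·Δt = 4.500 × 10^5 m³.
Runoff depth d = V / A = 12.71 mm.
C = d / P = 12.71 / 22.5 = 0.56.

C ≈ 0.56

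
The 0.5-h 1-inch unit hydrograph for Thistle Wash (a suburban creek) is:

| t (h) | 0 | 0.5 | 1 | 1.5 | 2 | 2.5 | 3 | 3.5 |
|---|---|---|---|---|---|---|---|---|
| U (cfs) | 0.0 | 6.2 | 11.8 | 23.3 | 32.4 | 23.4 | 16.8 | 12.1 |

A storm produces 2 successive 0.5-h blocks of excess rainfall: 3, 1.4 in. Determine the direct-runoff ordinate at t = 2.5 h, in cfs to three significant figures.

By discrete convolution, Q_j = Σ (P_i / 1 in) · U_{j−i}.
At t = 2.5 h (j=5): Q = (3/1)·23.4 + (1.4/1)·32.4 = 116 cfs.

Q ≈ 116 cfs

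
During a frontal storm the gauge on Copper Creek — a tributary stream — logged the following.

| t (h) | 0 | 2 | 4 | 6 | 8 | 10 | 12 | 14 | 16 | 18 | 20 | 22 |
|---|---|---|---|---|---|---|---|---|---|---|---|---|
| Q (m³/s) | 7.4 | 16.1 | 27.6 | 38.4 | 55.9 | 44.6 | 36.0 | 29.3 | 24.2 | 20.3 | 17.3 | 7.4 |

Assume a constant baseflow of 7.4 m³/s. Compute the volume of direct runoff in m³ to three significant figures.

Direct-runoff ordinates (Q − Q_b): 0.0, 8.7, 20.2, 31.0, 48.5, 37.2, 28.6, 21.9, 16.8, 12.9, 9.9, 0.0 m³/s.
ΣQ_DR = 235.7 m³/s.
With Δt = 2 h = 7200 s, V = ΣQ_DR · Δt = 235.7 × 7200 = 1.70 × 10^6 m³.

V ≈ 1.70 × 10^6 m³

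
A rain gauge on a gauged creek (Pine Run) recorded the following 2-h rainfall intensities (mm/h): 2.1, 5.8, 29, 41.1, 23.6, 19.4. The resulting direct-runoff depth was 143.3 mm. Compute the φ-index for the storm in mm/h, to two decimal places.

Only the 4 blocks with intensity above φ contribute runoff: 29, 41.1, 23.6, 19.4 mm/h.
Σ(I−φ)·Δt = d  ⇒  (29+41.1+23.6+19.4 − 4φ)·2 = 143.3
φ = (113.1 − 143.3/2) / 4 = 10.36 mm/h.

φ ≈ 10.36 mm/h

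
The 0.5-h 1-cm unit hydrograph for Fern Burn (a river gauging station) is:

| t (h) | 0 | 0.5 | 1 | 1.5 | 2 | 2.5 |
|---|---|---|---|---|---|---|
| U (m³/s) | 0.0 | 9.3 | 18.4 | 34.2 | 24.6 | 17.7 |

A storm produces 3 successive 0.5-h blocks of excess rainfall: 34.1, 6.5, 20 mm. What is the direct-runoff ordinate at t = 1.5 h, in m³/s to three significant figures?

By discrete convolution, Q_j = Σ (P_i / 10 mm) · U_{j−i}.
At t = 1.5 h (j=3): Q = (34.1/10)·34.2 + (6.5/10)·18.4 + (20/10)·9.3 = 147 m³/s.

Q ≈ 147 m³/s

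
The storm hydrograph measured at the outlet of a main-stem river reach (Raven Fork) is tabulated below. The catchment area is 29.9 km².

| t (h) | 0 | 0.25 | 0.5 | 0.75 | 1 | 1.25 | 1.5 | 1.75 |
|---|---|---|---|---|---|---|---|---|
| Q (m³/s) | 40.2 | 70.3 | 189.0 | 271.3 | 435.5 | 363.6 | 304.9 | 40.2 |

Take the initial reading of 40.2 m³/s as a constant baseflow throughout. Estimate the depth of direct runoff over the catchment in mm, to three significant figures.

d ≈ 41.9 mm

Direct runoff: 0.0, 30.1, 148.8, 231.1, 395.3, 323.4, 264.7, 0.0 m³/s; ΣQ_DR = 1393 m³/s.
V = ΣQ_DR · Δt = 1393 × 900 s = 1.254 × 10^6 m³.
Over A = 29.9 km², depth = V / A = 41.9 mm.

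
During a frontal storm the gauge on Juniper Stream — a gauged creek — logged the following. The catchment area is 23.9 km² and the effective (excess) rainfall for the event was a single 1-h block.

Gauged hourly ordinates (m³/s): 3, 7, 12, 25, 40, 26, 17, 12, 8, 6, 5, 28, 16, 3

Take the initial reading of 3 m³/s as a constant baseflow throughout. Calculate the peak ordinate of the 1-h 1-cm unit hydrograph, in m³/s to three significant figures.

U_p ≈ 14.8 m³/s

Direct runoff: 0.0, 4.0, 9.0, 22.0, 37.0, 23.0, 14.0, 9.0, 5.0, 3.0, 2.0, 25.0, 13.0, 0.0 m³/s; ΣQ_DR = 166.0 m³/s, peak = 37.0 m³/s.
Runoff depth d = ΣQ_DR·Δt / A = 166.0 × 3600 / (23.9 km²) = 25.00 mm.
The 1-cm UH is the DRH scaled by (10 mm)/d, so U_p = 37.0 × 10/25.00 = 14.8 m³/s.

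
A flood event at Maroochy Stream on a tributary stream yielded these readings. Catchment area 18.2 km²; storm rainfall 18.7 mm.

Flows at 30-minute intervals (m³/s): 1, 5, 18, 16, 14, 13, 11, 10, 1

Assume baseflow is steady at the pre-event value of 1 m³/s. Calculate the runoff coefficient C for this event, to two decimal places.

C ≈ 0.42

ΣQ_DR = 80.00 m³/s; V = ΣQ_DR·Δt = 1.440 × 10^5 m³.
Runoff depth d = V / A = 7.912 mm.
C = d / P = 7.912 / 18.7 = 0.42.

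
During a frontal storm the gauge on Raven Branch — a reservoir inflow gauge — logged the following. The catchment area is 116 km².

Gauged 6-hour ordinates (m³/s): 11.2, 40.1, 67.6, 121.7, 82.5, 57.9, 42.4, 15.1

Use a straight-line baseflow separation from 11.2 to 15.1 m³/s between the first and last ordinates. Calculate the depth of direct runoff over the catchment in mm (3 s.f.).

d ≈ 62.1 mm

Direct runoff: 0.00, 28.34, 55.29, 108.83, 69.07, 43.91, 27.86, 0.00 m³/s; ΣQ_DR = 333.3 m³/s.
V = ΣQ_DR · Δt = 333.3 × 21600 s = 7.199 × 10^6 m³.
Over A = 116 km², depth = V / A = 62.1 mm.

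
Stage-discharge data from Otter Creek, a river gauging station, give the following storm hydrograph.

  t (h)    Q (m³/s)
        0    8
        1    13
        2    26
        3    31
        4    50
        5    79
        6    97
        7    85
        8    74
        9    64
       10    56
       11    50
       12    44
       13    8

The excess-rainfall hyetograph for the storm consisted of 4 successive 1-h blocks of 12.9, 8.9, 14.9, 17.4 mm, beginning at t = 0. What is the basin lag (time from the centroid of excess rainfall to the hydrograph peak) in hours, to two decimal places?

t_L ≈ 3.82 h

Centroid of excess rainfall: t_c = Σ P_i·t̄_i / ΣP_i = 2.1802 h (block centres at 0.5, 1.5, 2.5, 3.5 h).
Hydrograph peak occurs at t = 6 h, so basin lag t_L = 6 − 2.1802 = 3.82 h.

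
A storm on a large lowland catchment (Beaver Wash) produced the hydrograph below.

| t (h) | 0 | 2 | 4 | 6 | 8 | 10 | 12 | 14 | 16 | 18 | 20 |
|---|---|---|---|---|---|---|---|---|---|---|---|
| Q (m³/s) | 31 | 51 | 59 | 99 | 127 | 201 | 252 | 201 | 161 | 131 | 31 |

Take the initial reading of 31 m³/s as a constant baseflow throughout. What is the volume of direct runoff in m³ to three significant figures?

V ≈ 7.22 × 10^6 m³

Direct-runoff ordinates (Q − Q_b): 0.0, 20.0, 28.0, 68.0, 96.0, 170.0, 221.0, 170.0, 130.0, 100.0, 0.0 m³/s.
ΣQ_DR = 1003 m³/s.
With Δt = 2 h = 7200 s, V = ΣQ_DR · Δt = 1003 × 7200 = 7.22 × 10^6 m³.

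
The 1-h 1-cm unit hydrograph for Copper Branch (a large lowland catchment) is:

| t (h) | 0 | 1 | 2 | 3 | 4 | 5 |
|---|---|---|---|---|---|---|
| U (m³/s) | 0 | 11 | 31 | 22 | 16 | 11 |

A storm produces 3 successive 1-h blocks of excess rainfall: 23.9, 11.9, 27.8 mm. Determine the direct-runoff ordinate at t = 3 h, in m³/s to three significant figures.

By discrete convolution, Q_j = Σ (P_i / 10 mm) · U_{j−i}.
At t = 3 h (j=3): Q = (23.9/10)·22 + (11.9/10)·31 + (27.8/10)·11 = 120 m³/s.

Q ≈ 120 m³/s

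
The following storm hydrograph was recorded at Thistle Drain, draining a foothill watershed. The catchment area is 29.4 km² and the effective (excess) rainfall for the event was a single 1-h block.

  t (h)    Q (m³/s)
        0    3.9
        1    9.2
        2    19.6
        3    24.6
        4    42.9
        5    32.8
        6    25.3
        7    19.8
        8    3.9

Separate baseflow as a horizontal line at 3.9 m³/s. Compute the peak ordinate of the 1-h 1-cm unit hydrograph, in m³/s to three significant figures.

U_p ≈ 21.7 m³/s

Direct runoff: 0.0, 5.3, 15.7, 20.7, 39.0, 28.9, 21.4, 15.9, 0.0 m³/s; ΣQ_DR = 146.9 m³/s, peak = 39.0 m³/s.
Runoff depth d = ΣQ_DR·Δt / A = 146.9 × 3600 / (29.4 km²) = 17.99 mm.
The 1-cm UH is the DRH scaled by (10 mm)/d, so U_p = 39.0 × 10/17.99 = 21.7 m³/s.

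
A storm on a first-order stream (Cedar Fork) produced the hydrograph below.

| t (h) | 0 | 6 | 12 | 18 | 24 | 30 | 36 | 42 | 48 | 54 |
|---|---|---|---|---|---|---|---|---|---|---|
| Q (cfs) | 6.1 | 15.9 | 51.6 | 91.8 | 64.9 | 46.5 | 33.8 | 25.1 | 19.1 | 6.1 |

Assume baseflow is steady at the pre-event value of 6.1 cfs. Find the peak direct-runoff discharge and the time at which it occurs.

Q_p = 85.7 cfs at t = 18 h

Subtracting baseflow gives direct-runoff ordinates: 0.0, 9.8, 45.5, 85.7, 58.8, 40.4, 27.7, 19.0, 13.0, 0.0 cfs.
The maximum is 85.7 cfs, occurring at the reading for t = 18 h.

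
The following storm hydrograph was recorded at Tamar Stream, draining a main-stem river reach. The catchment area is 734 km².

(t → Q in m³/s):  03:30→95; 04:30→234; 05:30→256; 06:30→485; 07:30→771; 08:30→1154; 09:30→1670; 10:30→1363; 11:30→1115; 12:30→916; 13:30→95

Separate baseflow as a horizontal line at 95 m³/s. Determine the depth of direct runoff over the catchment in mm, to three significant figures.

Direct runoff: 0.0, 139.0, 161.0, 390.0, 676.0, 1059.0, 1575.0, 1268.0, 1020.0, 821.0, 0.0 m³/s; ΣQ_DR = 7109 m³/s.
V = ΣQ_DR · Δt = 7109 × 3600 s = 2.559 × 10^7 m³.
Over A = 734 km², depth = V / A = 34.9 mm.

d ≈ 34.9 mm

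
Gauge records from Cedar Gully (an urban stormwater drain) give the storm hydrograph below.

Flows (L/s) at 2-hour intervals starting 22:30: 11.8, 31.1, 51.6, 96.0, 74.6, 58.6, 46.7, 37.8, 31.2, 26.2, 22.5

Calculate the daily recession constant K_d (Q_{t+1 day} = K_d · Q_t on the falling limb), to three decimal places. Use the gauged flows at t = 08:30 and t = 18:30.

Between t = 08:30 and t = 18:30 the flow falls from 58.6 to 22.5 L/s over 5×2 h = 10 h.
Per-interval ratio K = (22.5/58.6)^(1/5) = 0.8258; K_d = K^(24/2) = 0.101.

K_d ≈ 0.101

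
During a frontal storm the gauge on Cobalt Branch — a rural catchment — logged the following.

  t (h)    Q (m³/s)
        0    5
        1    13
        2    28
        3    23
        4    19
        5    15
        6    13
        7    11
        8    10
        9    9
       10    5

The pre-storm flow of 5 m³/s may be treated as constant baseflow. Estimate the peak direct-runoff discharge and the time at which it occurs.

Q_p = 23.0 m³/s at t = 2 h

Subtracting baseflow gives direct-runoff ordinates: 0.0, 8.0, 23.0, 18.0, 14.0, 10.0, 8.0, 6.0, 5.0, 4.0, 0.0 m³/s.
The maximum is 23.0 m³/s, occurring at the reading for t = 2 h.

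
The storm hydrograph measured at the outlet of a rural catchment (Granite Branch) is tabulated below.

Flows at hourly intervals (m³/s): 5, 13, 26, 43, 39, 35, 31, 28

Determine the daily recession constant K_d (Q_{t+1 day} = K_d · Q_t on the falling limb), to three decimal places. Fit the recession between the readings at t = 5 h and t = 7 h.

Between t = 5 h and t = 7 h the flow falls from 35 to 28 m³/s over 2×1 h = 2 h.
Per-interval ratio K = (28/35)^(1/2) = 0.8944; K_d = K^(24/1) = 0.069.

K_d ≈ 0.069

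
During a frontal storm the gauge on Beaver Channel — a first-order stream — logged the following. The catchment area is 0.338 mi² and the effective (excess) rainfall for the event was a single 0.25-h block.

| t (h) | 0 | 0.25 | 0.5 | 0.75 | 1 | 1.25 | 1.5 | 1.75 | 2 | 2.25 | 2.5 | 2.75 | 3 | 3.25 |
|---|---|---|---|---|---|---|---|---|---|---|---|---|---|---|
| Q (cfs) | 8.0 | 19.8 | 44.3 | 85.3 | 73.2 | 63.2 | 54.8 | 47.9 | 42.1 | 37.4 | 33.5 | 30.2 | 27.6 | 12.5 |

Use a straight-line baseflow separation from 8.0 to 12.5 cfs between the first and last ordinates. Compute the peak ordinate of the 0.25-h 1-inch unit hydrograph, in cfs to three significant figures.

Direct runoff: 0.00, 11.45, 35.61, 76.26, 63.82, 53.47, 44.72, 37.48, 31.33, 26.28, 22.04, 18.39, 15.45, 0.00 cfs; ΣQ_DR = 436.3 cfs, peak = 76.26 cfs.
Runoff depth d = ΣQ_DR·Δt / A = 436.3 × 900 / (0.338 mi²) = 0.5001 in.
The 1-inch UH is the DRH scaled by (1 in)/d, so U_p = 76.26 × 1/0.5001 = 153 cfs.

U_p ≈ 153 cfs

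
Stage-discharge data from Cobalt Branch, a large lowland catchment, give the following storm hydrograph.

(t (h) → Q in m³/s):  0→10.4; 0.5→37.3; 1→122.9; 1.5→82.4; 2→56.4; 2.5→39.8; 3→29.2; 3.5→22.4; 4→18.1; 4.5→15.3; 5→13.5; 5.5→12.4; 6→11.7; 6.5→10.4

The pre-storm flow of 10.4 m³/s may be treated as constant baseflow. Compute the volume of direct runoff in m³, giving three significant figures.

Direct-runoff ordinates (Q − Q_b): 0.0, 26.9, 112.5, 72.0, 46.0, 29.4, 18.8, 12.0, 7.7, 4.9, 3.1, 2.0, 1.3, 0.0 m³/s.
ΣQ_DR = 336.6 m³/s.
With Δt = 0.5 h = 1800 s, V = ΣQ_DR · Δt = 336.6 × 1800 = 6.06 × 10^5 m³.

V ≈ 6.06 × 10^5 m³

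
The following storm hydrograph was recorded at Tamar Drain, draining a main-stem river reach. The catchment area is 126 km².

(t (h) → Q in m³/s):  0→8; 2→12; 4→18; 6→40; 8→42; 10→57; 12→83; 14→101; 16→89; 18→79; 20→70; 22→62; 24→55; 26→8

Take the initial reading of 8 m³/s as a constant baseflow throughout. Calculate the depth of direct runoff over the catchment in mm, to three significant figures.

d ≈ 35.0 mm

Direct runoff: 0.0, 4.0, 10.0, 32.0, 34.0, 49.0, 75.0, 93.0, 81.0, 71.0, 62.0, 54.0, 47.0, 0.0 m³/s; ΣQ_DR = 612.0 m³/s.
V = ΣQ_DR · Δt = 612.0 × 7200 s = 4.406 × 10^6 m³.
Over A = 126 km², depth = V / A = 35.0 mm.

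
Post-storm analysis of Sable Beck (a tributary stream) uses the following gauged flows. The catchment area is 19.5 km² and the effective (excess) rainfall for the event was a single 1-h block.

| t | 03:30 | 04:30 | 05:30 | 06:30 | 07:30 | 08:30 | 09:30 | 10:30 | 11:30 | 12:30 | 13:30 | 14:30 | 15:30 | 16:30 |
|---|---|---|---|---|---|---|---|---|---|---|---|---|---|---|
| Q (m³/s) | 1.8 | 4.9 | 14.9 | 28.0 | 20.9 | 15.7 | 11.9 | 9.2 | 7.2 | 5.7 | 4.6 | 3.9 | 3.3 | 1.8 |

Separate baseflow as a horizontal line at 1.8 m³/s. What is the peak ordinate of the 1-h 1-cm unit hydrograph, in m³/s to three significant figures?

Direct runoff: 0.0, 3.1, 13.1, 26.2, 19.1, 13.9, 10.1, 7.4, 5.4, 3.9, 2.8, 2.1, 1.5, 0.0 m³/s; ΣQ_DR = 108.6 m³/s, peak = 26.2 m³/s.
Runoff depth d = ΣQ_DR·Δt / A = 108.6 × 3600 / (19.5 km²) = 20.05 mm.
The 1-cm UH is the DRH scaled by (10 mm)/d, so U_p = 26.2 × 10/20.05 = 13.1 m³/s.

U_p ≈ 13.1 m³/s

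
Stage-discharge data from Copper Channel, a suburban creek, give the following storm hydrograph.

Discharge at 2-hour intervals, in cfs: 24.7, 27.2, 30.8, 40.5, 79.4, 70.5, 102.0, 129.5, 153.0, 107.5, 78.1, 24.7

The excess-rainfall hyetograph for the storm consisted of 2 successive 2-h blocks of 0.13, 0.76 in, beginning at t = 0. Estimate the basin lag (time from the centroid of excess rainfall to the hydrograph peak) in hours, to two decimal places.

t_L ≈ 13.29 h

Centroid of excess rainfall: t_c = Σ P_i·t̄_i / ΣP_i = 2.7079 h (block centres at 1, 3 h).
Hydrograph peak occurs at t = 16 h, so basin lag t_L = 16 − 2.7079 = 13.29 h.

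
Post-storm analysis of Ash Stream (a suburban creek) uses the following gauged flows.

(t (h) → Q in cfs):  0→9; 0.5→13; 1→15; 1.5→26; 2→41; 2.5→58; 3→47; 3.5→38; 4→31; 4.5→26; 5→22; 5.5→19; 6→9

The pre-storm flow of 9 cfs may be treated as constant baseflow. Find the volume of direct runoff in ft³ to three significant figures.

V ≈ 4.27 × 10^5 ft³

Direct-runoff ordinates (Q − Q_b): 0.0, 4.0, 6.0, 17.0, 32.0, 49.0, 38.0, 29.0, 22.0, 17.0, 13.0, 10.0, 0.0 cfs.
ΣQ_DR = 237.0 cfs.
With Δt = 0.5 h = 1800 s, V = ΣQ_DR · Δt = 237.0 × 1800 = 4.27 × 10^5 ft³.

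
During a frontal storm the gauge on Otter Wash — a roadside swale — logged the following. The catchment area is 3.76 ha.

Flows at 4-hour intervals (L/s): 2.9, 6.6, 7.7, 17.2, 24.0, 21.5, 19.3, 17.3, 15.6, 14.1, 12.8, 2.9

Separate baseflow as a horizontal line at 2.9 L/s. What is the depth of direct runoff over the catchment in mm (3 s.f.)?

d ≈ 48.7 mm

Direct runoff: 0.0, 3.7, 4.8, 14.3, 21.1, 18.6, 16.4, 14.4, 12.7, 11.2, 9.9, 0.0 L/s; ΣQ_DR = 127.1 L/s.
V = ΣQ_DR · Δt = 127.1 × 14400 s = 1.830 × 10^6 L.
Over A = 3.76 ha, depth = V / A = 48.7 mm.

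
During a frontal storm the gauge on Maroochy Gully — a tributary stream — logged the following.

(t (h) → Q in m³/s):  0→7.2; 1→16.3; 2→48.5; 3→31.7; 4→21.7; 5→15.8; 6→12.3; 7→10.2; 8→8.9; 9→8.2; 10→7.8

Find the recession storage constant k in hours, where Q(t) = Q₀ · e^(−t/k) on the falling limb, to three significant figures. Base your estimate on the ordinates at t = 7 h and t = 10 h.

On the falling limb, Q drops from 10.2 to 7.8 m³/s between t = 7 h and t = 10 h (Δt = 3 h).
k = −Δt / ln(Q₂/Q₁) = −3 / ln(7.8/10.2) = 11.2 h.

k ≈ 11.2 h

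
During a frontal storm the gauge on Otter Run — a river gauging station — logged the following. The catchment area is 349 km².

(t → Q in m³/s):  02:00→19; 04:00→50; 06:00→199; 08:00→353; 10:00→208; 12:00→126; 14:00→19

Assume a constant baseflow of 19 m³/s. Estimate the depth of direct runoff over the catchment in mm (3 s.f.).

Direct runoff: 0.0, 31.0, 180.0, 334.0, 189.0, 107.0, 0.0 m³/s; ΣQ_DR = 841.0 m³/s.
V = ΣQ_DR · Δt = 841.0 × 7200 s = 6.055 × 10^6 m³.
Over A = 349 km², depth = V / A = 17.4 mm.

d ≈ 17.4 mm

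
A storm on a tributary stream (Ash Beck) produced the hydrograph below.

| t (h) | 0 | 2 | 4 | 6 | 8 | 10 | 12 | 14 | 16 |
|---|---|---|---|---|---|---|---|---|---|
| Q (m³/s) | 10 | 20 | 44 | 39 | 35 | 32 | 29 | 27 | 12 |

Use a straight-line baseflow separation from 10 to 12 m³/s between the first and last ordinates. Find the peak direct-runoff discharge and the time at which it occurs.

Q_p = 33.50 m³/s at t = 4 h

Subtracting baseflow gives direct-runoff ordinates: 0.00, 9.75, 33.50, 28.25, 24.00, 20.75, 17.50, 15.25, 0.00 m³/s.
The maximum is 33.50 m³/s, occurring at the reading for t = 4 h.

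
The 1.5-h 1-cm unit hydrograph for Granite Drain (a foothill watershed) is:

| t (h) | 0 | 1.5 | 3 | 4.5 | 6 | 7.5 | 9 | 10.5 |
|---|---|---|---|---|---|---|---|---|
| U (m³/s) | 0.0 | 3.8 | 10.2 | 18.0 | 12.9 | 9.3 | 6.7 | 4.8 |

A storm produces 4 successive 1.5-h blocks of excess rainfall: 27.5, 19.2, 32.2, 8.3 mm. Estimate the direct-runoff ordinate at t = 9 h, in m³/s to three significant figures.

By discrete convolution, Q_j = Σ (P_i / 10 mm) · U_{j−i}.
At t = 9 h (j=6): Q = (27.5/10)·6.7 + (19.2/10)·9.3 + (32.2/10)·12.9 + (8.3/10)·18.0 = 92.8 m³/s.

Q ≈ 92.8 m³/s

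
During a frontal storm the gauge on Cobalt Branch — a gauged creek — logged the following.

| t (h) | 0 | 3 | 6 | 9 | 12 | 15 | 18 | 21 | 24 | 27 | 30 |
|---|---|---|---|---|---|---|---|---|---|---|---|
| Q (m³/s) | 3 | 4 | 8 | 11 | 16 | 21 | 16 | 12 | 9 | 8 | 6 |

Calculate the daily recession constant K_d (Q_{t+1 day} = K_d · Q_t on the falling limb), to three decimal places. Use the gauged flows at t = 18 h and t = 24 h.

K_d ≈ 0.100

Between t = 18 h and t = 24 h the flow falls from 16 to 9 m³/s over 2×3 h = 6 h.
Per-interval ratio K = (9/16)^(1/2) = 0.7500; K_d = K^(24/3) = 0.100.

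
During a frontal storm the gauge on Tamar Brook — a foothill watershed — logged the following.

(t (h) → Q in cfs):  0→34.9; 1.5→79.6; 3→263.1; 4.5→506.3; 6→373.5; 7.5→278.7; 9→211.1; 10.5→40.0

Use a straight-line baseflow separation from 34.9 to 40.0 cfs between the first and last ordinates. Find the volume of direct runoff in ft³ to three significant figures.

V ≈ 8.03 × 10^6 ft³

Direct-runoff ordinates (Q − Q_b): 0.00, 43.97, 226.74, 469.21, 335.69, 240.16, 171.83, 0.00 cfs.
ΣQ_DR = 1488 cfs.
With Δt = 1.5 h = 5400 s, V = ΣQ_DR · Δt = 1488 × 5400 = 8.03 × 10^6 ft³.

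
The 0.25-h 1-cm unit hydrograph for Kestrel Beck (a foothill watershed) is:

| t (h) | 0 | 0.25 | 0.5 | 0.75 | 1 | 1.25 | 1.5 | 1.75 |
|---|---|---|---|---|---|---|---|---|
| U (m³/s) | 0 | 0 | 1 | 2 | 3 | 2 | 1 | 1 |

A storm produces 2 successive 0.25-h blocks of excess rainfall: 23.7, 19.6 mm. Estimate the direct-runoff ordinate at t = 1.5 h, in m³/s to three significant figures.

By discrete convolution, Q_j = Σ (P_i / 10 mm) · U_{j−i}.
At t = 1.5 h (j=6): Q = (23.7/10)·1 + (19.6/10)·2 = 6.29 m³/s.

Q ≈ 6.29 m³/s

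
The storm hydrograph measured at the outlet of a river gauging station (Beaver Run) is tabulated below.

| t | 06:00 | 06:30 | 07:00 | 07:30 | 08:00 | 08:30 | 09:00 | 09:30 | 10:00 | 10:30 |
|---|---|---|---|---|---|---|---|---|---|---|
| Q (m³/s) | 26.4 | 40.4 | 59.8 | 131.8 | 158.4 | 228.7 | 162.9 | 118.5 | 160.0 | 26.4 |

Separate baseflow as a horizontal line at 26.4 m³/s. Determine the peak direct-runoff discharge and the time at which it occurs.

Q_p = 202.3 m³/s at t = 08:30

Subtracting baseflow gives direct-runoff ordinates: 0.0, 14.0, 33.4, 105.4, 132.0, 202.3, 136.5, 92.1, 133.6, 0.0 m³/s.
The maximum is 202.3 m³/s, occurring at the reading for t = 08:30.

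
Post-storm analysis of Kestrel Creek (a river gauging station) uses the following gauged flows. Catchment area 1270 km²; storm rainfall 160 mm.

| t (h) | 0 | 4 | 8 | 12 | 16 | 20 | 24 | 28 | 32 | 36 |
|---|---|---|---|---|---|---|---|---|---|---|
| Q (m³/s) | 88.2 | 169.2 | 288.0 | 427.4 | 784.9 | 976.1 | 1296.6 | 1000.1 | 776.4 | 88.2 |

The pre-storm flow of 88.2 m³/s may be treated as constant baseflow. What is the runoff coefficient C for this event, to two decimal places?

ΣQ_DR = 5013 m³/s; V = ΣQ_DR·Δt = 7.219 × 10^7 m³.
Runoff depth d = V / A = 56.84 mm.
C = d / P = 56.84 / 160 = 0.36.

C ≈ 0.36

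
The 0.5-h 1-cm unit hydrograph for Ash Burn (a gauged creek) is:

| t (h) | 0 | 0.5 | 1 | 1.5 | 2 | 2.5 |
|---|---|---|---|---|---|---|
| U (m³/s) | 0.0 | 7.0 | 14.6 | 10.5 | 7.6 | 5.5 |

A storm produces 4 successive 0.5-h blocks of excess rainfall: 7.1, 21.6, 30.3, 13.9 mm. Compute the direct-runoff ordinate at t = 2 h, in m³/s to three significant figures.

By discrete convolution, Q_j = Σ (P_i / 10 mm) · U_{j−i}.
At t = 2 h (j=4): Q = (7.1/10)·7.6 + (21.6/10)·10.5 + (30.3/10)·14.6 + (13.9/10)·7.0 = 82.0 m³/s.

Q ≈ 82.0 m³/s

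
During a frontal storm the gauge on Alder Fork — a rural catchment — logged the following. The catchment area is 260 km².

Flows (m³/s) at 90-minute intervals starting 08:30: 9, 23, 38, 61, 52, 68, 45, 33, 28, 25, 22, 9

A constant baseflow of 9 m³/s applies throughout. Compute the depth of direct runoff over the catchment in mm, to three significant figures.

Direct runoff: 0.0, 14.0, 29.0, 52.0, 43.0, 59.0, 36.0, 24.0, 19.0, 16.0, 13.0, 0.0 m³/s; ΣQ_DR = 305.0 m³/s.
V = ΣQ_DR · Δt = 305.0 × 5400 s = 1.647 × 10^6 m³.
Over A = 260 km², depth = V / A = 6.33 mm.

d ≈ 6.33 mm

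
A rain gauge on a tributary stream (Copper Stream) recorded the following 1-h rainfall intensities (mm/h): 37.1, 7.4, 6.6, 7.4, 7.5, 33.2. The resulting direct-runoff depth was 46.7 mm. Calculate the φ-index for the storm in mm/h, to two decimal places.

φ ≈ 11.80 mm/h

Only the 2 blocks with intensity above φ contribute runoff: 37.1, 33.2 mm/h.
Σ(I−φ)·Δt = d  ⇒  (37.1+33.2 − 2φ)·1 = 46.7
φ = (70.30 − 46.7/1) / 2 = 11.80 mm/h.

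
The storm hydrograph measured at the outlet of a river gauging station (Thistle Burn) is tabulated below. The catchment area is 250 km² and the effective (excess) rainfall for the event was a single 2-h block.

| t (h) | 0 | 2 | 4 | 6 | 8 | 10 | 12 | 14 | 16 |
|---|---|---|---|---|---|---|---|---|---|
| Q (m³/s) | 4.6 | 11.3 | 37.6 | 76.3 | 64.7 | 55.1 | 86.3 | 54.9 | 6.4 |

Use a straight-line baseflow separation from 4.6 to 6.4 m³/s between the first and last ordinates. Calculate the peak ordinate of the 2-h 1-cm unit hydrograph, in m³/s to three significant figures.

Direct runoff: 0.00, 6.47, 32.55, 71.03, 59.20, 49.38, 80.35, 48.73, 0.00 m³/s; ΣQ_DR = 347.7 m³/s, peak = 80.35 m³/s.
Runoff depth d = ΣQ_DR·Δt / A = 347.7 × 7200 / (250 km²) = 10.01 mm.
The 1-cm UH is the DRH scaled by (10 mm)/d, so U_p = 80.35 × 10/10.01 = 80.2 m³/s.

U_p ≈ 80.2 m³/s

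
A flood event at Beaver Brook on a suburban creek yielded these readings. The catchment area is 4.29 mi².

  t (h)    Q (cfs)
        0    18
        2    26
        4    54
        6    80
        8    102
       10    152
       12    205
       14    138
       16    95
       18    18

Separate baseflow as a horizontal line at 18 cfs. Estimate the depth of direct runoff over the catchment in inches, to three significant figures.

Direct runoff: 0.0, 8.0, 36.0, 62.0, 84.0, 134.0, 187.0, 120.0, 77.0, 0.0 cfs; ΣQ_DR = 708.0 cfs.
V = ΣQ_DR · Δt = 708.0 × 7200 s = 5.098 × 10^6 ft³.
Over A = 4.29 mi², depth = V / A = 0.511 in.

d ≈ 0.511 in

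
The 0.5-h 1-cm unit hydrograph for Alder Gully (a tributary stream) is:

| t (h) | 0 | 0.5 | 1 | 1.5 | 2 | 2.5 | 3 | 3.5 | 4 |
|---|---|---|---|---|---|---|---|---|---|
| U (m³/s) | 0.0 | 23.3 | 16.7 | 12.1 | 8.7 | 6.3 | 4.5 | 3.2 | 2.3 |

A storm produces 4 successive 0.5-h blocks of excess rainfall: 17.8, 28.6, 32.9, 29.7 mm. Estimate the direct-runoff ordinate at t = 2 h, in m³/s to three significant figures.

Q ≈ 174 m³/s

By discrete convolution, Q_j = Σ (P_i / 10 mm) · U_{j−i}.
At t = 2 h (j=4): Q = (17.8/10)·8.7 + (28.6/10)·12.1 + (32.9/10)·16.7 + (29.7/10)·23.3 = 174 m³/s.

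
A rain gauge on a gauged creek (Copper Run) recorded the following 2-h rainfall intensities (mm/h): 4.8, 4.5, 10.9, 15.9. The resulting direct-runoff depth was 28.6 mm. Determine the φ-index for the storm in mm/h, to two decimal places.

φ ≈ 6.25 mm/h

Only the 2 blocks with intensity above φ contribute runoff: 10.9, 15.9 mm/h.
Σ(I−φ)·Δt = d  ⇒  (10.9+15.9 − 2φ)·2 = 28.6
φ = (26.80 − 28.6/2) / 2 = 6.25 mm/h.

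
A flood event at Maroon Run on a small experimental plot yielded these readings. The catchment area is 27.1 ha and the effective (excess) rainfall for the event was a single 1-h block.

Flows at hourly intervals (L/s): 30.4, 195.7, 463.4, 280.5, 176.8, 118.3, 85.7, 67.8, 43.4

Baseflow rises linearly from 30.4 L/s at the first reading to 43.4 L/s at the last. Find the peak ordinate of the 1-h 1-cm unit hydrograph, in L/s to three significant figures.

U_p ≈ 286 L/s

Direct runoff: 0.00, 163.68, 429.75, 245.22, 139.90, 79.78, 45.55, 26.02, 0.00 L/s; ΣQ_DR = 1130 L/s, peak = 429.75 L/s.
Runoff depth d = ΣQ_DR·Δt / A = 1130 × 3600 / (27.1 ha) = 15.01 mm.
The 1-cm UH is the DRH scaled by (10 mm)/d, so U_p = 429.75 × 10/15.01 = 286 L/s.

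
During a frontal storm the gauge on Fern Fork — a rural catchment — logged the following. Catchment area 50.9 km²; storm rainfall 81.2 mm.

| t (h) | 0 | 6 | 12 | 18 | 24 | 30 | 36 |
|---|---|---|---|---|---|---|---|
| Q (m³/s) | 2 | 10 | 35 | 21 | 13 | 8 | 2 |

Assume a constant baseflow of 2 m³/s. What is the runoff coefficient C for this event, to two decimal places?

C ≈ 0.40

ΣQ_DR = 77.00 m³/s; V = ΣQ_DR·Δt = 1.663 × 10^6 m³.
Runoff depth d = V / A = 32.68 mm.
C = d / P = 32.68 / 81.2 = 0.40.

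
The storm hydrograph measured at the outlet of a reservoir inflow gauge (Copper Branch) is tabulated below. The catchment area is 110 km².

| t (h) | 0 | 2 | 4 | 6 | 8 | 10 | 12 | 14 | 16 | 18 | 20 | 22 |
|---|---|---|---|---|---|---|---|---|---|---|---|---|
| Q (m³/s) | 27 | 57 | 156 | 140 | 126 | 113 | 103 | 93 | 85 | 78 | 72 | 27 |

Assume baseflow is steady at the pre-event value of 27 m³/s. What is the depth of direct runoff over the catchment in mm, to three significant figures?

d ≈ 49.3 mm

Direct runoff: 0.0, 30.0, 129.0, 113.0, 99.0, 86.0, 76.0, 66.0, 58.0, 51.0, 45.0, 0.0 m³/s; ΣQ_DR = 753.0 m³/s.
V = ΣQ_DR · Δt = 753.0 × 7200 s = 5.422 × 10^6 m³.
Over A = 110 km², depth = V / A = 49.3 mm.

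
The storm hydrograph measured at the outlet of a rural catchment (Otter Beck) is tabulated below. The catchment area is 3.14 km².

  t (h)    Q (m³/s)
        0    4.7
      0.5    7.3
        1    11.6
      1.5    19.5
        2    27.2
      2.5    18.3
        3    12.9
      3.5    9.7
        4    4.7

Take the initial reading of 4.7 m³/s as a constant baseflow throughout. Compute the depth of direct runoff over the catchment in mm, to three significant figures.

Direct runoff: 0.0, 2.6, 6.9, 14.8, 22.5, 13.6, 8.2, 5.0, 0.0 m³/s; ΣQ_DR = 73.60 m³/s.
V = ΣQ_DR · Δt = 73.60 × 1800 s = 1.325 × 10^5 m³.
Over A = 3.14 km², depth = V / A = 42.2 mm.

d ≈ 42.2 mm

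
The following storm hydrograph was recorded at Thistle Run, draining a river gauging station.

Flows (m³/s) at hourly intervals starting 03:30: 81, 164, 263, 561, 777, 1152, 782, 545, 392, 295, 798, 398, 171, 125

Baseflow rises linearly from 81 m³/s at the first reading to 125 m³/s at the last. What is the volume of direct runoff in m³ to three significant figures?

V ≈ 1.82 × 10^7 m³

Direct-runoff ordinates (Q − Q_b): 0.00, 79.62, 175.23, 469.85, 682.46, 1054.08, 680.69, 440.31, 283.92, 183.54, 683.15, 279.77, 49.38, 0.00 m³/s.
ΣQ_DR = 5062 m³/s.
With Δt = 1 h = 3600 s, V = ΣQ_DR · Δt = 5062 × 3600 = 1.82 × 10^7 m³.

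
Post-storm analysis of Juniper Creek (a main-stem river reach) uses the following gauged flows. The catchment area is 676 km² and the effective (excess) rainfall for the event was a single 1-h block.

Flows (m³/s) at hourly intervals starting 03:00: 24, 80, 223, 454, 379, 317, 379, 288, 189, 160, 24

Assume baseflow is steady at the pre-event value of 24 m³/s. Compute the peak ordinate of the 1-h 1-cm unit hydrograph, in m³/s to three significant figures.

U_p ≈ 358 m³/s

Direct runoff: 0.0, 56.0, 199.0, 430.0, 355.0, 293.0, 355.0, 264.0, 165.0, 136.0, 0.0 m³/s; ΣQ_DR = 2253 m³/s, peak = 430.0 m³/s.
Runoff depth d = ΣQ_DR·Δt / A = 2253 × 3600 / (676 km²) = 12.00 mm.
The 1-cm UH is the DRH scaled by (10 mm)/d, so U_p = 430.0 × 10/12.00 = 358 m³/s.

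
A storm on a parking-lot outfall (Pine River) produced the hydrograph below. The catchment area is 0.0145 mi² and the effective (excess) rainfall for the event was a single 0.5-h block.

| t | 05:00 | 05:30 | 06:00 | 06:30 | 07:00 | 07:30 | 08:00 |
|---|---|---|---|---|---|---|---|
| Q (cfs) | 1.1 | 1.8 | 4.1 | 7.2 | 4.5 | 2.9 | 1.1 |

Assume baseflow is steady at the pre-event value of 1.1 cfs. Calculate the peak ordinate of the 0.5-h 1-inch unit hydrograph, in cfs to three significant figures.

Direct runoff: 0.0, 0.7, 3.0, 6.1, 3.4, 1.8, 0.0 cfs; ΣQ_DR = 15.00 cfs, peak = 6.1 cfs.
Runoff depth d = ΣQ_DR·Δt / A = 15.00 × 1800 / (0.0145 mi²) = 0.8015 in.
The 1-inch UH is the DRH scaled by (1 in)/d, so U_p = 6.1 × 1/0.8015 = 7.61 cfs.

U_p ≈ 7.61 cfs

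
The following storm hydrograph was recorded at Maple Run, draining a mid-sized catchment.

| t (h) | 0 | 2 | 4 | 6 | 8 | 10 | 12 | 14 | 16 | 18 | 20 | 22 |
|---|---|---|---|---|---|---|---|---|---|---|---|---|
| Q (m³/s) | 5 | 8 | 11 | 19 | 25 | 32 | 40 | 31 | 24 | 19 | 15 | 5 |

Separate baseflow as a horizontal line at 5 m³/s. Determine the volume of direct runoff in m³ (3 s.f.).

V ≈ 1.25 × 10^6 m³

Direct-runoff ordinates (Q − Q_b): 0.0, 3.0, 6.0, 14.0, 20.0, 27.0, 35.0, 26.0, 19.0, 14.0, 10.0, 0.0 m³/s.
ΣQ_DR = 174.0 m³/s.
With Δt = 2 h = 7200 s, V = ΣQ_DR · Δt = 174.0 × 7200 = 1.25 × 10^6 m³.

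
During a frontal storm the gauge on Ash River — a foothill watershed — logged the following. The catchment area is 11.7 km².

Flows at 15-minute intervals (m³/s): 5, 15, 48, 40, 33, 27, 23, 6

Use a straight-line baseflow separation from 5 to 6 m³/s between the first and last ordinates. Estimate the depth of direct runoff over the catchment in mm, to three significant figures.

Direct runoff: 0.00, 9.86, 42.71, 34.57, 27.43, 21.29, 17.14, 0.00 m³/s; ΣQ_DR = 153.0 m³/s.
V = ΣQ_DR · Δt = 153.0 × 900 s = 1.377 × 10^5 m³.
Over A = 11.7 km², depth = V / A = 11.8 mm.

d ≈ 11.8 mm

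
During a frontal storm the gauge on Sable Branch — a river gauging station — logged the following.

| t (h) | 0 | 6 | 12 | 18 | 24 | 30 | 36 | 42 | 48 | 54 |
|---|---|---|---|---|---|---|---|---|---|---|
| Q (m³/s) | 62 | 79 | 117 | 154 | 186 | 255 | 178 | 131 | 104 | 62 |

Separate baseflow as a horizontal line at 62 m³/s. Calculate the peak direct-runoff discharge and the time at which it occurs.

Subtracting baseflow gives direct-runoff ordinates: 0.0, 17.0, 55.0, 92.0, 124.0, 193.0, 116.0, 69.0, 42.0, 0.0 m³/s.
The maximum is 193.0 m³/s, occurring at the reading for t = 30 h.

Q_p = 193.0 m³/s at t = 30 h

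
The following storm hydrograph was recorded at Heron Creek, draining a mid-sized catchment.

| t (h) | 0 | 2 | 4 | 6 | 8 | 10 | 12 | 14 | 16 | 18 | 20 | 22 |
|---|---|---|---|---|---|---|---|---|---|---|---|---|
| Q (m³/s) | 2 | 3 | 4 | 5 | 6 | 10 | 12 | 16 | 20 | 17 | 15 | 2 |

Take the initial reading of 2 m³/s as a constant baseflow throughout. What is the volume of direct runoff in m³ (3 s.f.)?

V ≈ 6.34 × 10^5 m³

Direct-runoff ordinates (Q − Q_b): 0.0, 1.0, 2.0, 3.0, 4.0, 8.0, 10.0, 14.0, 18.0, 15.0, 13.0, 0.0 m³/s.
ΣQ_DR = 88.00 m³/s.
With Δt = 2 h = 7200 s, V = ΣQ_DR · Δt = 88.00 × 7200 = 6.34 × 10^5 m³.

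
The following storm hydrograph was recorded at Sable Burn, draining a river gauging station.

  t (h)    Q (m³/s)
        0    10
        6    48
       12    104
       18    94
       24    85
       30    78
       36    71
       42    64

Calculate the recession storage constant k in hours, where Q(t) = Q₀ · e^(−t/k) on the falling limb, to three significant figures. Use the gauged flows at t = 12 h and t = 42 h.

On the falling limb, Q drops from 104 to 64 m³/s between t = 12 h and t = 42 h (Δt = 30 h).
k = −Δt / ln(Q₂/Q₁) = −30 / ln(64/104) = 61.8 h.

k ≈ 61.8 h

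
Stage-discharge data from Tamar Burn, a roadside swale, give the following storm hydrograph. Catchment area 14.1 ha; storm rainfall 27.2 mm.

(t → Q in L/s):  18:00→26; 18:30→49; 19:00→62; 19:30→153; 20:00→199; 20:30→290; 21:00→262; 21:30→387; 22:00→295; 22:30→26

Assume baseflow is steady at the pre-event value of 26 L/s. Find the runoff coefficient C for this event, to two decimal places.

ΣQ_DR = 1489 L/s; V = ΣQ_DR·Δt = 2.680 × 10^6 L.
Runoff depth d = V / A = 19.01 mm.
C = d / P = 19.01 / 27.2 = 0.70.

C ≈ 0.70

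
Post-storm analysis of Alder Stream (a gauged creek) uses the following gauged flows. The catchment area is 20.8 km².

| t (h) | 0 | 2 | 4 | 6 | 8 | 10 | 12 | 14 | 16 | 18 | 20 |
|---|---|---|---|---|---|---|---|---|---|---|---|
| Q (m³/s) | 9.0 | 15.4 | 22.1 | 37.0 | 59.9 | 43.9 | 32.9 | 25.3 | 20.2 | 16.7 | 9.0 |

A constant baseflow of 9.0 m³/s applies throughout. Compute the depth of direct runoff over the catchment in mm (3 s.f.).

Direct runoff: 0.0, 6.4, 13.1, 28.0, 50.9, 34.9, 23.9, 16.3, 11.2, 7.7, 0.0 m³/s; ΣQ_DR = 192.4 m³/s.
V = ΣQ_DR · Δt = 192.4 × 7200 s = 1.385 × 10^6 m³.
Over A = 20.8 km², depth = V / A = 66.6 mm.

d ≈ 66.6 mm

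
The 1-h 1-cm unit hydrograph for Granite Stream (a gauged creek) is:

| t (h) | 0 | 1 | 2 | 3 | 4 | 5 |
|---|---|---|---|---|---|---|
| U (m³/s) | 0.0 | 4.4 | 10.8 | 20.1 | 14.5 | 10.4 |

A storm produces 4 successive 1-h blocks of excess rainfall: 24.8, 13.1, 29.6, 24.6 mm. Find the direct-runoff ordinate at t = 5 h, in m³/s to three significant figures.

Q ≈ 131 m³/s

By discrete convolution, Q_j = Σ (P_i / 10 mm) · U_{j−i}.
At t = 5 h (j=5): Q = (24.8/10)·10.4 + (13.1/10)·14.5 + (29.6/10)·20.1 + (24.6/10)·10.8 = 131 m³/s.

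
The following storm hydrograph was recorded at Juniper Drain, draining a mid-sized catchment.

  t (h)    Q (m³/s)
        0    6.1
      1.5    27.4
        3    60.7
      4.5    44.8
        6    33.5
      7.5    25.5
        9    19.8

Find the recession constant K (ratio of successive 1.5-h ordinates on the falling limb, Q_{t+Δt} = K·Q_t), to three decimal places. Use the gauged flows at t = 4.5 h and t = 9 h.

K ≈ 0.762

Using the recession-limb readings at t = 4.5 h and t = 9 h: Q falls from 44.8 to 19.8 m³/s over 3 intervals.
K = (Q₂/Q₁)^(1/3) = (19.8/44.8)^(1/3) = 0.762.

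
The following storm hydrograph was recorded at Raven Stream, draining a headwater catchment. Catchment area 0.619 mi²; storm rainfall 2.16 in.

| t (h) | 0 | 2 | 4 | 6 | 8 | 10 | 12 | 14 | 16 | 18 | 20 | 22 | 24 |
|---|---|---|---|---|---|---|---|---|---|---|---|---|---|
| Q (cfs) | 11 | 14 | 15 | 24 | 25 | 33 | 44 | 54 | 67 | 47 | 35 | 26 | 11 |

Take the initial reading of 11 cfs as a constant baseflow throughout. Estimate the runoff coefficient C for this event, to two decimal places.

C ≈ 0.61

ΣQ_DR = 263.0 cfs; V = ΣQ_DR·Δt = 1.894 × 10^6 ft³.
Runoff depth d = V / A = 1.317 in.
C = d / P = 1.317 / 2.16 = 0.61.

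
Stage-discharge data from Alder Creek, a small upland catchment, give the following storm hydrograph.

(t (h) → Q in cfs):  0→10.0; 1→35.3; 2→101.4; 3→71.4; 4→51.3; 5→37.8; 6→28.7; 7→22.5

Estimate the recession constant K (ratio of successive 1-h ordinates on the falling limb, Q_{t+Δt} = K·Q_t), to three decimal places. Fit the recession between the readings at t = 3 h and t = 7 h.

K ≈ 0.749

Using the recession-limb readings at t = 3 h and t = 7 h: Q falls from 71.4 to 22.5 cfs over 4 intervals.
K = (Q₂/Q₁)^(1/4) = (22.5/71.4)^(1/4) = 0.749.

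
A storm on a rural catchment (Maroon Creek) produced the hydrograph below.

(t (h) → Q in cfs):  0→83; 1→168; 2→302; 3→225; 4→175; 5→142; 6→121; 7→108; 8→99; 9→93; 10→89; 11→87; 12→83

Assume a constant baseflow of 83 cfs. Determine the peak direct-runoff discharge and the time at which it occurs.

Q_p = 219.0 cfs at t = 2 h

Subtracting baseflow gives direct-runoff ordinates: 0.0, 85.0, 219.0, 142.0, 92.0, 59.0, 38.0, 25.0, 16.0, 10.0, 6.0, 4.0, 0.0 cfs.
The maximum is 219.0 cfs, occurring at the reading for t = 2 h.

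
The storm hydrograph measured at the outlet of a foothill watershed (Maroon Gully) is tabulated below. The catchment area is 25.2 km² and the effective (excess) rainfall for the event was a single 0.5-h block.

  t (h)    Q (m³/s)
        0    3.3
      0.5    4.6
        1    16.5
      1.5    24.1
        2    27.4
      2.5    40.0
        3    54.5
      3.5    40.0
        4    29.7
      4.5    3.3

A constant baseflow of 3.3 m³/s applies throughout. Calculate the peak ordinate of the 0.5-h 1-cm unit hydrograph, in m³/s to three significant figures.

Direct runoff: 0.0, 1.3, 13.2, 20.8, 24.1, 36.7, 51.2, 36.7, 26.4, 0.0 m³/s; ΣQ_DR = 210.4 m³/s, peak = 51.2 m³/s.
Runoff depth d = ΣQ_DR·Δt / A = 210.4 × 1800 / (25.2 km²) = 15.03 mm.
The 1-cm UH is the DRH scaled by (10 mm)/d, so U_p = 51.2 × 10/15.03 = 34.1 m³/s.

U_p ≈ 34.1 m³/s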